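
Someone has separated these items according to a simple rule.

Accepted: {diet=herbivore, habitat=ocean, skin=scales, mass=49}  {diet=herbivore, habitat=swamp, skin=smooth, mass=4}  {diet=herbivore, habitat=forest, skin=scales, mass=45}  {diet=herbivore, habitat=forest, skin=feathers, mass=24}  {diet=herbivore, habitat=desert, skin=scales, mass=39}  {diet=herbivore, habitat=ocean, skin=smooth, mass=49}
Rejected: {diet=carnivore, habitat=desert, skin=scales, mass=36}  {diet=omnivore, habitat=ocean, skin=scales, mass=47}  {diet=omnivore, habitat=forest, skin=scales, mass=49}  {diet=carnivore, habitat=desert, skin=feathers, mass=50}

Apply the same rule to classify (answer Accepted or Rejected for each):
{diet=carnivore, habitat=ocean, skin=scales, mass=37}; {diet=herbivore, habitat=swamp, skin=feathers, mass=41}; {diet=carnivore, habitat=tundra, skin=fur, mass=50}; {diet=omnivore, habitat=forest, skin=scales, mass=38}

Rejected, Accepted, Rejected, Rejected

A rule that fits every label: diet is herbivore — true of each 'Accepted' example, false of each 'Rejected' one.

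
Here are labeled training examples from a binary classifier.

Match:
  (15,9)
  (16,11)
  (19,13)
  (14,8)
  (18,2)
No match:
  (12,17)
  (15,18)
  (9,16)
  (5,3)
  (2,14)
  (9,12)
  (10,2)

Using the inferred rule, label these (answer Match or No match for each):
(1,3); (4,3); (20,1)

The classifier is using: first > second AND sum ≥ 16.
(1,3) — 1 < 3, 1+3 = 4, hence No match. (4,3) — 4 > 3, 4+3 = 7, hence No match. (20,1) — 20 > 1, 20+1 = 21, hence Match.

No match, No match, Match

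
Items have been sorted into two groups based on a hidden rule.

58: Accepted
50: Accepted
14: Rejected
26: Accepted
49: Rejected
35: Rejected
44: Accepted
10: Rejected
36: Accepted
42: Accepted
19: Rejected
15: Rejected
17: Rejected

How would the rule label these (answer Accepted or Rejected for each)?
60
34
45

Accepted, Accepted, Rejected

The rule appears to be: even AND at least 15.
60: 60 is even, 60 ≥ 15, qualifies → Accepted. 34: 34 is even, 34 ≥ 15, qualifies → Accepted. 45: 45 is odd, 45 ≥ 15, lacks this property → Rejected.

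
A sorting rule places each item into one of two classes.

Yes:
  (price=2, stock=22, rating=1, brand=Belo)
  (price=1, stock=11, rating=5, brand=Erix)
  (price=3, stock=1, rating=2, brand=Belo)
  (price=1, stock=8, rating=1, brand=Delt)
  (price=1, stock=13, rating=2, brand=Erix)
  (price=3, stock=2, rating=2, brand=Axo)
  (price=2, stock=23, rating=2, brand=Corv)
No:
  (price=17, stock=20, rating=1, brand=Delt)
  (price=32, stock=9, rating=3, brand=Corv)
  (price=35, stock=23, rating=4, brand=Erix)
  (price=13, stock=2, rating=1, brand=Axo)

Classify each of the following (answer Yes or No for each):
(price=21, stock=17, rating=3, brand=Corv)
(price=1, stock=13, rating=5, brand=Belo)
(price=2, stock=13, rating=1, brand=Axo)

No, Yes, Yes

Rule: price ≤ 3. This holds for each 'Yes' example and fails for each 'No' one.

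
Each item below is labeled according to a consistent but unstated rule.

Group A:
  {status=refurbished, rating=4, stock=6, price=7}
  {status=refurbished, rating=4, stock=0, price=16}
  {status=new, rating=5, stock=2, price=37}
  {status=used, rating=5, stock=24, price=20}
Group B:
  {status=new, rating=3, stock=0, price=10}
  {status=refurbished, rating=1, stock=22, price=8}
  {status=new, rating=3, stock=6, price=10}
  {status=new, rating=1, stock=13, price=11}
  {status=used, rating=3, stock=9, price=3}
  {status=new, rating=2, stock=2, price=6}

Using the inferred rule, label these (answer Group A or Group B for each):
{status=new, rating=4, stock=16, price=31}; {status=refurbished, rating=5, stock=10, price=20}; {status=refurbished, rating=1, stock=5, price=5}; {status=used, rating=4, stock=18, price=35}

Group A, Group A, Group B, Group A

Every 'Group A' example satisfies: rating ≥ 4. None of the 'Group B' examples do.
Group A: {status=new, rating=4, stock=16, price=31}, since rating = 4. Group A: {status=refurbished, rating=5, stock=10, price=20}, since rating = 5. Group B: {status=refurbished, rating=1, stock=5, price=5}, since rating = 1. Group A: {status=used, rating=4, stock=18, price=35}, since rating = 4.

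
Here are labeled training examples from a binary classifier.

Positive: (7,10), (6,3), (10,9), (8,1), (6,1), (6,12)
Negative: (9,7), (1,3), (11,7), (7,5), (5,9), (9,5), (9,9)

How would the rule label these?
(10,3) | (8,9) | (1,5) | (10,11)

The classifier is using: product is even.
(10,3): 10·3 = 30, has this property → Positive. (8,9): 8·9 = 72, has this property → Positive. (1,5): 1·5 = 5, fails the rule → Negative. (10,11): 10·11 = 110, has this property → Positive.

Positive, Positive, Negative, Positive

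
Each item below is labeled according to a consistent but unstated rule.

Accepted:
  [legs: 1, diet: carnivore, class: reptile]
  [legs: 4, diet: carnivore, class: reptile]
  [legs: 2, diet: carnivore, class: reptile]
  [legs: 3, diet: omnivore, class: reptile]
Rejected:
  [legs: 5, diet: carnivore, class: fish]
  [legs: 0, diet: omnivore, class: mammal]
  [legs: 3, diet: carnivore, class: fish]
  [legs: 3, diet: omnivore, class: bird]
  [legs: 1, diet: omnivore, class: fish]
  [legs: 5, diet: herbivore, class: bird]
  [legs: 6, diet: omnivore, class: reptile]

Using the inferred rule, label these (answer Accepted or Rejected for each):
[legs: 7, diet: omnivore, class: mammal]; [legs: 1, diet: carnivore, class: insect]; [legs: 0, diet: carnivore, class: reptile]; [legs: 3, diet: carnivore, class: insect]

The classifier is using: class is reptile AND legs ≤ 4.
[legs: 7, diet: omnivore, class: mammal]: class is mammal, legs = 7, fails the rule → Rejected. [legs: 1, diet: carnivore, class: insect]: class is insect, legs = 1, fails the rule → Rejected. [legs: 0, diet: carnivore, class: reptile]: class is reptile, legs = 0, has this property → Accepted. [legs: 3, diet: carnivore, class: insect]: class is insect, legs = 3, fails the rule → Rejected.

Rejected, Rejected, Accepted, Rejected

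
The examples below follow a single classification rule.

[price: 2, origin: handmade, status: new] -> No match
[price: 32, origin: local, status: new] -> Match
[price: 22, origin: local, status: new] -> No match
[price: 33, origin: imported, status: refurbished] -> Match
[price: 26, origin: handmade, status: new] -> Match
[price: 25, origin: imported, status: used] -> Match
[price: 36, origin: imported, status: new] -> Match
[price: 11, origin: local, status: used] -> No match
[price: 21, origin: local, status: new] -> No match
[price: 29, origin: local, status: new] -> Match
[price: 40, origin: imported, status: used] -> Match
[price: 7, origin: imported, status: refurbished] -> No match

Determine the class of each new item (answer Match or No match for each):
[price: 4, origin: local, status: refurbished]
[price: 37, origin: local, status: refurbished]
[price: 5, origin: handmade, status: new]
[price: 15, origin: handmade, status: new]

No match, Match, No match, No match

The pattern is that an item is 'Match' exactly when: price ≥ 25.
[price: 4, origin: local, status: refurbished]: price = 4 — fails the rule, so No match.
[price: 37, origin: local, status: refurbished]: price = 37 — satisfies this, so Match.
[price: 5, origin: handmade, status: new]: price = 5 — fails the rule, so No match.
[price: 15, origin: handmade, status: new]: price = 15 — fails the rule, so No match.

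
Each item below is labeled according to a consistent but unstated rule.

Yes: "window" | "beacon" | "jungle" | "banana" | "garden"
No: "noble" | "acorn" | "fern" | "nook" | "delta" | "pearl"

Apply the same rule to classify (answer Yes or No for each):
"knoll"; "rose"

No, No

Rule: length 6. This holds for each 'Yes' example and fails for each 'No' one.
"knoll": length 5 — does not pass, so No.
"rose": length 4 — does not pass, so No.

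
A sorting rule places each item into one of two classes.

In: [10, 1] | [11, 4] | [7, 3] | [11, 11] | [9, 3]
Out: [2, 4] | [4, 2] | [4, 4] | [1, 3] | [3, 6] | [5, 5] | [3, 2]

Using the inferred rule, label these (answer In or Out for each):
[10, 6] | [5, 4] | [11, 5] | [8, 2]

In, Out, In, In

The distinguishing property — first ≥ 6 — holds for all the 'In' cases and none of the 'Out' cases.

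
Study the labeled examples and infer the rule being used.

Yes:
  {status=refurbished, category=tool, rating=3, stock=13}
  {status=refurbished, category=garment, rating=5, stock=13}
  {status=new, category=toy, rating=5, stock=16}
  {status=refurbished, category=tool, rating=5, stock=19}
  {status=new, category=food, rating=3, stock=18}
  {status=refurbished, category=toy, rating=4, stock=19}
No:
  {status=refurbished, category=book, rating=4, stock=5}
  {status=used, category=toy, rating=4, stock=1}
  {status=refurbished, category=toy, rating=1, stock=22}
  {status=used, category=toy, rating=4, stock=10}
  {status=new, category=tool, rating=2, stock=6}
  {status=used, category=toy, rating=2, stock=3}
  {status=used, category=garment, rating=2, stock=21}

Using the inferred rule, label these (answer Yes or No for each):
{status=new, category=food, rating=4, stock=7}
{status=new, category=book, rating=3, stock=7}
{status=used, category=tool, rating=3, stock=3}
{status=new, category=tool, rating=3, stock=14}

No, No, No, Yes

Every 'Yes' example satisfies: stock ≥ 13 AND rating ≥ 3. None of the 'No' examples do.
{status=new, category=food, rating=4, stock=7}: stock = 7, rating = 4 — doesn't match, so No.
{status=new, category=book, rating=3, stock=7}: stock = 7, rating = 3 — doesn't match, so No.
{status=used, category=tool, rating=3, stock=3}: stock = 3, rating = 3 — doesn't match, so No.
{status=new, category=tool, rating=3, stock=14}: stock = 14, rating = 3 — qualifies, so Yes.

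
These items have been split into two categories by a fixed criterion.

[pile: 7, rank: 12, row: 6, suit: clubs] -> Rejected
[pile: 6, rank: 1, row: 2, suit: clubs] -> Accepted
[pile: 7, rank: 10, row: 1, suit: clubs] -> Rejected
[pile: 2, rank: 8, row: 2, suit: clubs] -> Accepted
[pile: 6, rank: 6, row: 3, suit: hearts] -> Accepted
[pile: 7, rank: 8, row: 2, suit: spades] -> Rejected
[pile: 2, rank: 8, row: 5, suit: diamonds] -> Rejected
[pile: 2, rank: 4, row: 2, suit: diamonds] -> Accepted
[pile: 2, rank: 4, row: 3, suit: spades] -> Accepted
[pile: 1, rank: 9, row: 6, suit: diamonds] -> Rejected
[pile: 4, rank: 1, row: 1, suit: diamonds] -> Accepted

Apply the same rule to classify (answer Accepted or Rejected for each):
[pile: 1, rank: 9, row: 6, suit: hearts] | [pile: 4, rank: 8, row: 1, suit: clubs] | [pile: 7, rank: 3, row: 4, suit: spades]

Rejected, Accepted, Rejected

The distinguishing property — row ≤ 3 AND pile ≤ 6 — holds for all the 'Accepted' cases and none of the 'Rejected' cases.
[pile: 1, rank: 9, row: 6, suit: hearts]: Rejected (row = 6, pile = 1).
[pile: 4, rank: 8, row: 1, suit: clubs]: Accepted (row = 1, pile = 4).
[pile: 7, rank: 3, row: 4, suit: spades]: Rejected (row = 4, pile = 7).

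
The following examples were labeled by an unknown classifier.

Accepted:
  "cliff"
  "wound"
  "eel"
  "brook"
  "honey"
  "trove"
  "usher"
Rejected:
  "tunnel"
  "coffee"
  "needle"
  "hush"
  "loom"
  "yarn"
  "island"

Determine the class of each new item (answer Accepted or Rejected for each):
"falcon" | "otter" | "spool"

Every 'Accepted' example satisfies: odd length. None of the 'Rejected' examples do.

Rejected, Accepted, Accepted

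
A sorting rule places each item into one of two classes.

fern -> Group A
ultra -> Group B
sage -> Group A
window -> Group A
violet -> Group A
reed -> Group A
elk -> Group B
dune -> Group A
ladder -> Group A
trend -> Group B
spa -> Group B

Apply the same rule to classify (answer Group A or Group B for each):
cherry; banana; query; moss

Group A, Group A, Group B, Group A

Comparing the two groups points to one rule — even length.
cherry: length 6 — satisfies this, so Group A. banana: length 6 — satisfies this, so Group A. query: length 5 — lacks this property, so Group B. moss: length 4 — satisfies this, so Group A.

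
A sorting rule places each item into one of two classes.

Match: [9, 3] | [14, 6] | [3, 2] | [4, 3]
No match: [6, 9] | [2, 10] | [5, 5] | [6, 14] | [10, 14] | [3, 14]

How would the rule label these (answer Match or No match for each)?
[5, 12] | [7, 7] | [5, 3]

No match, No match, Match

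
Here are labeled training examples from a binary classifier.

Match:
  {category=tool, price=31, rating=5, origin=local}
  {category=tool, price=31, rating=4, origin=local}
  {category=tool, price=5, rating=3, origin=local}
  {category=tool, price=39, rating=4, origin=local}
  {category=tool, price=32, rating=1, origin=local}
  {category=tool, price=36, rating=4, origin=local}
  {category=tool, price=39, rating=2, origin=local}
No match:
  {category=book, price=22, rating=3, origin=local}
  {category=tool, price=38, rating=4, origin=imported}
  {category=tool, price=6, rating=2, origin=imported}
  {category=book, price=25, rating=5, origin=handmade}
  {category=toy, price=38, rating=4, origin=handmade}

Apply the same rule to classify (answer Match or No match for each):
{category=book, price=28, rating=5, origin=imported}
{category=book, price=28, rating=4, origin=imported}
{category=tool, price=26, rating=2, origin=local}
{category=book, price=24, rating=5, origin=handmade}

No match, No match, Match, No match

Every 'Match' example satisfies: origin is local AND category is tool. None of the 'No match' examples do.
{category=book, price=28, rating=5, origin=imported}: No match (origin is imported, category is book). {category=book, price=28, rating=4, origin=imported}: No match (origin is imported, category is book). {category=tool, price=26, rating=2, origin=local}: Match (origin is local, category is tool). {category=book, price=24, rating=5, origin=handmade}: No match (origin is handmade, category is book).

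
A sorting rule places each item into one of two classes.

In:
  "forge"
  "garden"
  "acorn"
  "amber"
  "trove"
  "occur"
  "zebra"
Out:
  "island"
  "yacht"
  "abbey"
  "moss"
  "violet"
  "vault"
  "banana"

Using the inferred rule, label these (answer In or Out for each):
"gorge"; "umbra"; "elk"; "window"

In, In, Out, Out

The classifier is using: contains 'r'.
"gorge": In (has 'r'). "umbra": In (has 'r'). "elk": Out (no 'r'). "window": Out (no 'r').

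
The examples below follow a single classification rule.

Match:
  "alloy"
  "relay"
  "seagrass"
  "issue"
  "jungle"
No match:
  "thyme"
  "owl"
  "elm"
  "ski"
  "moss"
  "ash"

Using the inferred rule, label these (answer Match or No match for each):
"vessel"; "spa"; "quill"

Every 'Match' example satisfies: has ≥ 2 vowels. None of the 'No match' examples do.
"vessel": Match (2 vowels).
"spa": No match (1 vowel).
"quill": Match (2 vowels).

Match, No match, Match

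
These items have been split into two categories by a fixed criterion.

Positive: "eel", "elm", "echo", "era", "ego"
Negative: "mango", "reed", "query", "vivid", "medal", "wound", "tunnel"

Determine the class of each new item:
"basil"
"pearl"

Negative, Negative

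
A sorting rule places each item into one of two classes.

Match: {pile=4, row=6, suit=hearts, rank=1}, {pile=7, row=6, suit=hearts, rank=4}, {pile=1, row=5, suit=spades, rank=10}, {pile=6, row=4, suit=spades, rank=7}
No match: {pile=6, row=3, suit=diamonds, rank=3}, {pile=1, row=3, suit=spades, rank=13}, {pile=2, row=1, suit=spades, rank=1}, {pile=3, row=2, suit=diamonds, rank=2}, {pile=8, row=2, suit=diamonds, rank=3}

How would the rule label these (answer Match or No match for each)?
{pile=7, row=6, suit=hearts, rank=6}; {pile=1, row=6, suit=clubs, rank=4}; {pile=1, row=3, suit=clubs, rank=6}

Match, Match, No match

The rule appears to be: row ≥ 4.
{pile=7, row=6, suit=hearts, rank=6}: Match (row = 6). {pile=1, row=6, suit=clubs, rank=4}: Match (row = 6). {pile=1, row=3, suit=clubs, rank=6}: No match (row = 3).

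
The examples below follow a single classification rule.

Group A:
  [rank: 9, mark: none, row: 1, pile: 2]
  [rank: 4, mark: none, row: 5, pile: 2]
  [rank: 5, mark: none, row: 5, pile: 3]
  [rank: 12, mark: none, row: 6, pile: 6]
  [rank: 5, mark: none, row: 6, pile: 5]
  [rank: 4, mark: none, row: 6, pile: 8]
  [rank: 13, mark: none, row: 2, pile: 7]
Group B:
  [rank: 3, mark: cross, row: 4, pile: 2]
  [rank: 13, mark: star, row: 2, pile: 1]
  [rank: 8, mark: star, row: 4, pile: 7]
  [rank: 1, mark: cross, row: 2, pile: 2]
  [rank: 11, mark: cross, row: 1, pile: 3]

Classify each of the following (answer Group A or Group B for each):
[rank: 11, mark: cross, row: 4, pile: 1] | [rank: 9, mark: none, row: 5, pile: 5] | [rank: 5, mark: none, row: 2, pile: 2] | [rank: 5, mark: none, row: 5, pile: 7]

Group B, Group A, Group A, Group A

Rule: mark is none. This holds for each 'Group A' example and fails for each 'Group B' one.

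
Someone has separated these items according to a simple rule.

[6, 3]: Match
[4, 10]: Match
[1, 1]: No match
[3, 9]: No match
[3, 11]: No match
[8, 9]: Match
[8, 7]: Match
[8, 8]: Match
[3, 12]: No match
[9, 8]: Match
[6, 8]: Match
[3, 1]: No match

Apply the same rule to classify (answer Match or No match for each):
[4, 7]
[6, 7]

Match, Match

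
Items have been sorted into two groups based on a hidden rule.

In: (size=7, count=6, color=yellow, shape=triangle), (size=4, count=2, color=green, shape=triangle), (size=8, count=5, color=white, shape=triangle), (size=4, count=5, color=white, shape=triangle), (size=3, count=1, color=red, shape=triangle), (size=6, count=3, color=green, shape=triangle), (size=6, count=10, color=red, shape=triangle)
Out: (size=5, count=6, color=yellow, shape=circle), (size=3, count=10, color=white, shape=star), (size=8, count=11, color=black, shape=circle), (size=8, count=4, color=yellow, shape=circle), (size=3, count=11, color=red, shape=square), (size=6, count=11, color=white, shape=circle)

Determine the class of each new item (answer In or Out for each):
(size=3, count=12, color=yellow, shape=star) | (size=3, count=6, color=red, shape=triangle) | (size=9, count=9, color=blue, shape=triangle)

One predicate separates the groups cleanly: shape is triangle.
(size=3, count=12, color=yellow, shape=star) — shape is star, hence Out. (size=3, count=6, color=red, shape=triangle) — shape is triangle, hence In. (size=9, count=9, color=blue, shape=triangle) — shape is triangle, hence In.

Out, In, In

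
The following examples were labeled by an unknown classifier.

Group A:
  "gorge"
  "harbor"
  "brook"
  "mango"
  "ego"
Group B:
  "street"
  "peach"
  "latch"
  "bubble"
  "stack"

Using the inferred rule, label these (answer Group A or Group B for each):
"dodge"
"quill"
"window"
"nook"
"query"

Group A, Group B, Group A, Group A, Group B

The rule appears to be: contains 'o'.
"dodge" — has 'o', hence Group A. "quill" — no 'o', hence Group B. "window" — has 'o', hence Group A. "nook" — has 'o', hence Group A. "query" — no 'o', hence Group B.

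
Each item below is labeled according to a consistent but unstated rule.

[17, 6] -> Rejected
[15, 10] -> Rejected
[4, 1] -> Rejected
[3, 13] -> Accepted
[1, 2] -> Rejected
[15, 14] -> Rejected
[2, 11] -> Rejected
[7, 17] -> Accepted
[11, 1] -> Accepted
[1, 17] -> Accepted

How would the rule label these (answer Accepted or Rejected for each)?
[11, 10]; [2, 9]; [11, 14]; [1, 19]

Rejected, Rejected, Rejected, Accepted

Every 'Accepted' example satisfies: sum is even. None of the 'Rejected' examples do.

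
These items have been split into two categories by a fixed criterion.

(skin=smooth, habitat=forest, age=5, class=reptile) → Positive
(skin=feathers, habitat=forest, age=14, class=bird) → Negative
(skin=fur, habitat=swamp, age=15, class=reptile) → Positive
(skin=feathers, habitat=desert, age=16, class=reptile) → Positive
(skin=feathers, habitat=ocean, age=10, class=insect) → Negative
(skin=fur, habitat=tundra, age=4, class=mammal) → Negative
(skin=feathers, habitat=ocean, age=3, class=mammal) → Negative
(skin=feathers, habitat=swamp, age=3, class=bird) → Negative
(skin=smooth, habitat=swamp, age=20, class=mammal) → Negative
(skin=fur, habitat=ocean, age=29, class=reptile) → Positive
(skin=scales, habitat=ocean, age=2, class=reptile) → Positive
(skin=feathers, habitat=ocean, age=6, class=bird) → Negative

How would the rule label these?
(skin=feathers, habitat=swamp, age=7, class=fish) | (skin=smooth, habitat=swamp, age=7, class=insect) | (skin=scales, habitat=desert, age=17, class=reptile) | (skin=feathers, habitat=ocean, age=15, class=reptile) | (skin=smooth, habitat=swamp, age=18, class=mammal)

Negative, Negative, Positive, Positive, Negative

The classifier is using: class is reptile.
(skin=feathers, habitat=swamp, age=7, class=fish): Negative (class is fish). (skin=smooth, habitat=swamp, age=7, class=insect): Negative (class is insect). (skin=scales, habitat=desert, age=17, class=reptile): Positive (class is reptile). (skin=feathers, habitat=ocean, age=15, class=reptile): Positive (class is reptile). (skin=smooth, habitat=swamp, age=18, class=mammal): Negative (class is mammal).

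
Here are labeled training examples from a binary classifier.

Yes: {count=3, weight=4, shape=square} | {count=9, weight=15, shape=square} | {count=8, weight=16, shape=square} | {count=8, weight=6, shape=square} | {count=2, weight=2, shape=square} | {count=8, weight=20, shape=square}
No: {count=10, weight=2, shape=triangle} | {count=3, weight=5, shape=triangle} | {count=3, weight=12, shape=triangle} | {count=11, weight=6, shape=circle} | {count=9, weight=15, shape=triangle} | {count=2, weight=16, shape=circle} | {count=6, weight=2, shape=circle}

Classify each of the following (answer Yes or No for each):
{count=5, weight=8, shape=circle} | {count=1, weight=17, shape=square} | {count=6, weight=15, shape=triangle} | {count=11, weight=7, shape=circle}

The common property of the 'Yes' items is: shape is square. No 'No' item has it.
No: {count=5, weight=8, shape=circle}, since shape is circle. Yes: {count=1, weight=17, shape=square}, since shape is square. No: {count=6, weight=15, shape=triangle}, since shape is triangle. No: {count=11, weight=7, shape=circle}, since shape is circle.

No, Yes, No, No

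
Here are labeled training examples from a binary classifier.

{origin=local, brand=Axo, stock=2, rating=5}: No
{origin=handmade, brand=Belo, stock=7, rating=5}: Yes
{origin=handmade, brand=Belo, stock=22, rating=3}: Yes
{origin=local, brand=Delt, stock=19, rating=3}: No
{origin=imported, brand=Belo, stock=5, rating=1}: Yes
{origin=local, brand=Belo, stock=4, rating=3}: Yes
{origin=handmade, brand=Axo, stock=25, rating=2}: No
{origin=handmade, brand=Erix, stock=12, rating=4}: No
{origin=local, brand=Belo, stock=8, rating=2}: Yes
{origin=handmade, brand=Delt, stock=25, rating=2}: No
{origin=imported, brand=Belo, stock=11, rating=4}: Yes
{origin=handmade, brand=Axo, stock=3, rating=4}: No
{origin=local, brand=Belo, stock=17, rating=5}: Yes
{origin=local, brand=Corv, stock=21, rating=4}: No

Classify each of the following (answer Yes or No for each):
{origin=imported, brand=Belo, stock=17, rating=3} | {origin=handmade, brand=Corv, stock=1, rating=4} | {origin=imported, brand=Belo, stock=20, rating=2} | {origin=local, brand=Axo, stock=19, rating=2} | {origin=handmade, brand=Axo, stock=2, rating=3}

Every 'Yes' example satisfies: brand is Belo. None of the 'No' examples do.
{origin=imported, brand=Belo, stock=17, rating=3} — brand is Belo, hence Yes. {origin=handmade, brand=Corv, stock=1, rating=4} — brand is Corv, hence No. {origin=imported, brand=Belo, stock=20, rating=2} — brand is Belo, hence Yes. {origin=local, brand=Axo, stock=19, rating=2} — brand is Axo, hence No. {origin=handmade, brand=Axo, stock=2, rating=3} — brand is Axo, hence No.

Yes, No, Yes, No, No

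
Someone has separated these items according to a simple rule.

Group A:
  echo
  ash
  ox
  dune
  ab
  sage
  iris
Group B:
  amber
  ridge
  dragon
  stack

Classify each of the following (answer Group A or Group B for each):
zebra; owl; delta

Group B, Group A, Group B

The common property of the 'Group A' items is: length ≤ 4. No 'Group B' item has it.
zebra: Group B (length 5).
owl: Group A (length 3).
delta: Group B (length 5).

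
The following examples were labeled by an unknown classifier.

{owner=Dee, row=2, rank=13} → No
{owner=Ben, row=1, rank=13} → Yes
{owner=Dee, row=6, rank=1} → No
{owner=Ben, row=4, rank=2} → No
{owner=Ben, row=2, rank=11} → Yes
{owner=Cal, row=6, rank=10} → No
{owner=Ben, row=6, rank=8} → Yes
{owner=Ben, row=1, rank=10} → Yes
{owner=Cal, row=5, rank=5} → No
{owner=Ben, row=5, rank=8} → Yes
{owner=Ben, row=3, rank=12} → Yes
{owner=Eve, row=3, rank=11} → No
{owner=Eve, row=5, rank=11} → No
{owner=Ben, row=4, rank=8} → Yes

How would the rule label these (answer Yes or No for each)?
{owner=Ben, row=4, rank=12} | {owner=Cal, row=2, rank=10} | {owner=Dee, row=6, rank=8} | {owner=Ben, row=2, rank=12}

The simplest hypothesis consistent with all the labels is: owner is Ben AND rank ≥ 5.
{owner=Ben, row=4, rank=12}: owner is Ben, rank = 12, matches → Yes. {owner=Cal, row=2, rank=10}: owner is Cal, rank = 10, doesn't qualify → No. {owner=Dee, row=6, rank=8}: owner is Dee, rank = 8, doesn't qualify → No. {owner=Ben, row=2, rank=12}: owner is Ben, rank = 12, matches → Yes.

Yes, No, No, Yes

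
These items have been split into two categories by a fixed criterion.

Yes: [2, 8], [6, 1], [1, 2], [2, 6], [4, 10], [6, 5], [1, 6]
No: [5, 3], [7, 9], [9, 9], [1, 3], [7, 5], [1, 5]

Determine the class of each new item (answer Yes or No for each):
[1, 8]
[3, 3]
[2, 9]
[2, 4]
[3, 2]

The classifier is using: product is even.
[1, 8]: Yes (1·8 = 8). [3, 3]: No (3·3 = 9). [2, 9]: Yes (2·9 = 18). [2, 4]: Yes (2·4 = 8). [3, 2]: Yes (3·2 = 6).

Yes, No, Yes, Yes, Yes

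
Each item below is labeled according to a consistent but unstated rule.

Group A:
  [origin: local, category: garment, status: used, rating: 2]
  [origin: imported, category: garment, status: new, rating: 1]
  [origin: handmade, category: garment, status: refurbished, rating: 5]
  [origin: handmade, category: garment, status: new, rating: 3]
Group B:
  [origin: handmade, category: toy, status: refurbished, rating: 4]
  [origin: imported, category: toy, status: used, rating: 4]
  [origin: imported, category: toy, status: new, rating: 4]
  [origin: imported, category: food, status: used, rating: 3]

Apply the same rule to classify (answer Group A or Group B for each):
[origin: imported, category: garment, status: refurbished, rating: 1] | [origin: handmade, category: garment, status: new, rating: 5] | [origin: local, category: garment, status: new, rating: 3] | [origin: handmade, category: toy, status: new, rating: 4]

Group A, Group A, Group A, Group B

Checking candidate rules against both groups, what survives is: category is garment.
Group A: [origin: imported, category: garment, status: refurbished, rating: 1], since category is garment.
Group A: [origin: handmade, category: garment, status: new, rating: 5], since category is garment.
Group A: [origin: local, category: garment, status: new, rating: 3], since category is garment.
Group B: [origin: handmade, category: toy, status: new, rating: 4], since category is toy.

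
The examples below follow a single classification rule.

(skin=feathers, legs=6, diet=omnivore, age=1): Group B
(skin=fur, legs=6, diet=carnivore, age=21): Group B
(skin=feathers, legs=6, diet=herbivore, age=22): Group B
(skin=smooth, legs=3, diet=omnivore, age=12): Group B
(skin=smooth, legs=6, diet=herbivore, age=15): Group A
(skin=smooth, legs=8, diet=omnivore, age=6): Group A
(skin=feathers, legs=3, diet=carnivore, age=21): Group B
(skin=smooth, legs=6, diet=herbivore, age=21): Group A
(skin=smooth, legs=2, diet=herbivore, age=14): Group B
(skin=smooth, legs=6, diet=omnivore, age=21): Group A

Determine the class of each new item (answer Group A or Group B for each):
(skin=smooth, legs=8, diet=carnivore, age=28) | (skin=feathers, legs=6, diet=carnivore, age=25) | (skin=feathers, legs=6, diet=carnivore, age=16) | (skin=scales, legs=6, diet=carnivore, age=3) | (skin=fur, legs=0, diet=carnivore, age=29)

A rule that fits every label: skin is smooth AND legs ≥ 6 — true of each 'Group A' example, false of each 'Group B' one.

Group A, Group B, Group B, Group B, Group B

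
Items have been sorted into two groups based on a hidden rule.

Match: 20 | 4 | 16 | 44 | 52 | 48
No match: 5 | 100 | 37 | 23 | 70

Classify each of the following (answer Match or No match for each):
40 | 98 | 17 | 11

Match, No match, No match, No match

The simplest hypothesis consistent with all the labels is: even AND at most 52.
40: Match (40 is even, 40 ≤ 52).
98: No match (98 is even, 98 > 52).
17: No match (17 is odd, 17 ≤ 52).
11: No match (11 is odd, 11 ≤ 52).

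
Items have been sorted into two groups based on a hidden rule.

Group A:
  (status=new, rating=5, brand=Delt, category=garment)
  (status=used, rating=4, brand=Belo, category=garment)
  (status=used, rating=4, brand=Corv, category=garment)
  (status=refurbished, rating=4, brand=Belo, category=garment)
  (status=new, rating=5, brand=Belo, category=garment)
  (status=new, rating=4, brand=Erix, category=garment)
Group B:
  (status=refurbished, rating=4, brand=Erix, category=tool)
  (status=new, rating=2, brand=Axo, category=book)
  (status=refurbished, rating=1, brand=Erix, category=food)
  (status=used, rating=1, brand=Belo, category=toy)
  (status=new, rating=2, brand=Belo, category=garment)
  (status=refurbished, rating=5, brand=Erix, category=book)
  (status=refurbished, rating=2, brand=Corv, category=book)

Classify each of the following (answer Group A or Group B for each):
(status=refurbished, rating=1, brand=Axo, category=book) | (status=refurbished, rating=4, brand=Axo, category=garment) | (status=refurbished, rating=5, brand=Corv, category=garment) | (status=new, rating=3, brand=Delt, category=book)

The rule appears to be: category is garment AND rating ≥ 4.
(status=refurbished, rating=1, brand=Axo, category=book) → category is book, rating = 1 → Group B.
(status=refurbished, rating=4, brand=Axo, category=garment) → category is garment, rating = 4 → Group A.
(status=refurbished, rating=5, brand=Corv, category=garment) → category is garment, rating = 5 → Group A.
(status=new, rating=3, brand=Delt, category=book) → category is book, rating = 3 → Group B.

Group B, Group A, Group A, Group B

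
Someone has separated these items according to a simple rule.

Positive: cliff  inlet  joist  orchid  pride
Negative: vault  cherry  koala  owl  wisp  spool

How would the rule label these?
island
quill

Positive, Positive

Every 'Positive' example satisfies: length ≥ 5 AND contains 'i'. None of the 'Negative' examples do.
island: length 6, has 'i' — checks out, so Positive.
quill: length 5, has 'i' — checks out, so Positive.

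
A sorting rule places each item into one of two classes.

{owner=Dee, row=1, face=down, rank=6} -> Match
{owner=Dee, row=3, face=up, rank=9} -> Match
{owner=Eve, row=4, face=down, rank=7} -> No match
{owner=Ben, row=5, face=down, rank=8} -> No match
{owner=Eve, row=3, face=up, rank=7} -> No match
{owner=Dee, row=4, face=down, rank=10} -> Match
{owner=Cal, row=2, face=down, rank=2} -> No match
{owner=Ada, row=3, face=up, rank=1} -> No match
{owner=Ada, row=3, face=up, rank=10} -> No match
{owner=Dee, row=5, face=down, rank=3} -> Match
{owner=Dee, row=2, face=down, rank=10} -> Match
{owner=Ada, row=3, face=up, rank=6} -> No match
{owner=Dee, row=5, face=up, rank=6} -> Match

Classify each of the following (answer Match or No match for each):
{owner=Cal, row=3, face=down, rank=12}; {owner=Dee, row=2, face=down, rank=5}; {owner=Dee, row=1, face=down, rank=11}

No match, Match, Match

'Match' ⟺ owner is Dee.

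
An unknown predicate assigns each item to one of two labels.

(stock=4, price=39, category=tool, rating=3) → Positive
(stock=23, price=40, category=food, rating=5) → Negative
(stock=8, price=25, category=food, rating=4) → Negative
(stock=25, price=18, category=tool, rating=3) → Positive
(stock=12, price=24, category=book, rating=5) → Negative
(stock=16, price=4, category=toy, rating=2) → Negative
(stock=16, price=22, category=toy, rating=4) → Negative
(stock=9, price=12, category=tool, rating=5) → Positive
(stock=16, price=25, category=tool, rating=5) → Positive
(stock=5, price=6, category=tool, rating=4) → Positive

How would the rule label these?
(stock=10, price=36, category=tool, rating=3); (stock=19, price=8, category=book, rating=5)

The simplest hypothesis consistent with all the labels is: category is tool.

Positive, Negative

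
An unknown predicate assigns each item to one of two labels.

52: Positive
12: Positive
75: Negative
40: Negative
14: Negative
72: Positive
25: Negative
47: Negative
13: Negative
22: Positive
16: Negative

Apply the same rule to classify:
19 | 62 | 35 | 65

Negative, Positive, Negative, Negative

Rule: ends in digit 2. This holds for each 'Positive' example and fails for each 'Negative' one.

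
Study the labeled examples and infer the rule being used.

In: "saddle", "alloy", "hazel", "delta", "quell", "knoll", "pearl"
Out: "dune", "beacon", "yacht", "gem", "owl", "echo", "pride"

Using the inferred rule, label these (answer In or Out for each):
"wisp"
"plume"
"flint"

Out, In, In

The distinguishing property — length ≥ 4 AND contains 'l' — holds for all the 'In' cases and none of the 'Out' cases.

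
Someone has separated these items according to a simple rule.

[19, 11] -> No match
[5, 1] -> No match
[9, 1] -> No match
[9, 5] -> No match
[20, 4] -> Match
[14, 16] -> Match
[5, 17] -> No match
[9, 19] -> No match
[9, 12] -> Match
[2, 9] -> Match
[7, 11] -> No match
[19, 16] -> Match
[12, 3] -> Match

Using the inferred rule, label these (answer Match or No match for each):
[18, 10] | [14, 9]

One predicate separates the groups cleanly: product is even.
[18, 10]: 18·10 = 180 — checks out, so Match.
[14, 9]: 14·9 = 126 — checks out, so Match.

Match, Match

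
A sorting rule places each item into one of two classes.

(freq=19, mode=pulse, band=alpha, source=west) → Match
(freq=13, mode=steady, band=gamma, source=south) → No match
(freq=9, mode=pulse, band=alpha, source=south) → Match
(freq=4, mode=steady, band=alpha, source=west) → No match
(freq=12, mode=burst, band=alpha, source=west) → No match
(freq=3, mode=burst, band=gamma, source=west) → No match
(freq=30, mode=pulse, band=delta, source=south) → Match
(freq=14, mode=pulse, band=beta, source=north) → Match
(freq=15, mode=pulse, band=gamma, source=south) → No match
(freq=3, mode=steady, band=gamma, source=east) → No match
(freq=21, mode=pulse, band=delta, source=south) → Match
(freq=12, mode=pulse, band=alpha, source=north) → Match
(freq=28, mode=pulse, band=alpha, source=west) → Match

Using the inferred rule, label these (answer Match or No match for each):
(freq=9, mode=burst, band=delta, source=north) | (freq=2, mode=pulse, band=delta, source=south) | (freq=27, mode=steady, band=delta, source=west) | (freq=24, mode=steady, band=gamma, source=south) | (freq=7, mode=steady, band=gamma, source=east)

No match, Match, No match, No match, No match

Rule: mode is pulse AND freq ≠ 15. This holds for each 'Match' example and fails for each 'No match' one.
(freq=9, mode=burst, band=delta, source=north): mode is burst, freq = 9 — doesn't qualify, so No match.
(freq=2, mode=pulse, band=delta, source=south): mode is pulse, freq = 2 — has this property, so Match.
(freq=27, mode=steady, band=delta, source=west): mode is steady, freq = 27 — doesn't qualify, so No match.
(freq=24, mode=steady, band=gamma, source=south): mode is steady, freq = 24 — doesn't qualify, so No match.
(freq=7, mode=steady, band=gamma, source=east): mode is steady, freq = 7 — doesn't qualify, so No match.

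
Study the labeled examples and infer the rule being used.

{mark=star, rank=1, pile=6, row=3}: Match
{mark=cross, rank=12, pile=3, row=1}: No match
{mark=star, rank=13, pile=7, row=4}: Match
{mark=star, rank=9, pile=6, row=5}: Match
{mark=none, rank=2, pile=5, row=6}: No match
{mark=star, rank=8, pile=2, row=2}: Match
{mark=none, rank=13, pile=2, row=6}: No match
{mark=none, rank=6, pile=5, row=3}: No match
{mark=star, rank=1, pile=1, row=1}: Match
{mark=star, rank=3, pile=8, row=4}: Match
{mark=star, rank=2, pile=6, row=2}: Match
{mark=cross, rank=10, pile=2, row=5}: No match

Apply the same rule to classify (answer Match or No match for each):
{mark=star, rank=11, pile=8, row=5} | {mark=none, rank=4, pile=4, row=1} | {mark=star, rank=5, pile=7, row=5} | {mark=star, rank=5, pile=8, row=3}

Match, No match, Match, Match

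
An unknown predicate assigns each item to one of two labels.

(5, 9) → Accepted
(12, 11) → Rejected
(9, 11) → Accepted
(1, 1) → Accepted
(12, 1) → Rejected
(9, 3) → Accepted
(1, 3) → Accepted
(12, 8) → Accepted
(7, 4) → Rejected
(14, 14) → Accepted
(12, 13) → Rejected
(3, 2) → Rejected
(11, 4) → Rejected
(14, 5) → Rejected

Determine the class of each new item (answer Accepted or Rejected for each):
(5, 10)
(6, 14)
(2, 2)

Rejected, Accepted, Accepted

The simplest hypothesis consistent with all the labels is: sum is even.
(5, 10): 5+10 = 15 — does not pass, so Rejected. (6, 14): 6+14 = 20 — meets the rule, so Accepted. (2, 2): 2+2 = 4 — meets the rule, so Accepted.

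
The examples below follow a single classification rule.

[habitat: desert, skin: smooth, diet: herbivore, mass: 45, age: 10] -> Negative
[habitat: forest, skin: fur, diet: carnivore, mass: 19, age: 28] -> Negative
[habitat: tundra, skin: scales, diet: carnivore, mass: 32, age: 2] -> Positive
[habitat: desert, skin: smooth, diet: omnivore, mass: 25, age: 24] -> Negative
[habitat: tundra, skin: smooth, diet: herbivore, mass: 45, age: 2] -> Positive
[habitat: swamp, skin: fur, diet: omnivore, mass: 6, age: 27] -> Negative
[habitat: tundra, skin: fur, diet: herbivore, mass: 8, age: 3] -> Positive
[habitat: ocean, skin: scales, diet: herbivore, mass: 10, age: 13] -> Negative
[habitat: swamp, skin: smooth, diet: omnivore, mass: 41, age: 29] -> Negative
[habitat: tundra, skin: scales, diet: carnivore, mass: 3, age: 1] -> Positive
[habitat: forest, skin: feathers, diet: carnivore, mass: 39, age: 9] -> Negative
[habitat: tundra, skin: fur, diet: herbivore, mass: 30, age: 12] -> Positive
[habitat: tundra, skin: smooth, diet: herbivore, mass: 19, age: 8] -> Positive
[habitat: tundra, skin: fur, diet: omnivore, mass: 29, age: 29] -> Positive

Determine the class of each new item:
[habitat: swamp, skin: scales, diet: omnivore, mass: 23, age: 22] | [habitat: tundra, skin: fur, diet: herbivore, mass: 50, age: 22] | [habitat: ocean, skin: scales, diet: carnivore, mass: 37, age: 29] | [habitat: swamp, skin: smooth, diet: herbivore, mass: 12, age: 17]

Negative, Positive, Negative, Negative

Looking at the examples, the only property every 'Positive' case has and every 'Negative' case lacks is: habitat is tundra.
[habitat: swamp, skin: scales, diet: omnivore, mass: 23, age: 22]: Negative (habitat is swamp).
[habitat: tundra, skin: fur, diet: herbivore, mass: 50, age: 22]: Positive (habitat is tundra).
[habitat: ocean, skin: scales, diet: carnivore, mass: 37, age: 29]: Negative (habitat is ocean).
[habitat: swamp, skin: smooth, diet: herbivore, mass: 12, age: 17]: Negative (habitat is swamp).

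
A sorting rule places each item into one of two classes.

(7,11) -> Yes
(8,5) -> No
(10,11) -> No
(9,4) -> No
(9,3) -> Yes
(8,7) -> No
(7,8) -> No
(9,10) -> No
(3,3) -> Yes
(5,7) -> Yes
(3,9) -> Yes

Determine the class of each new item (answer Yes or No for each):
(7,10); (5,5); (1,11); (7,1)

No, Yes, Yes, Yes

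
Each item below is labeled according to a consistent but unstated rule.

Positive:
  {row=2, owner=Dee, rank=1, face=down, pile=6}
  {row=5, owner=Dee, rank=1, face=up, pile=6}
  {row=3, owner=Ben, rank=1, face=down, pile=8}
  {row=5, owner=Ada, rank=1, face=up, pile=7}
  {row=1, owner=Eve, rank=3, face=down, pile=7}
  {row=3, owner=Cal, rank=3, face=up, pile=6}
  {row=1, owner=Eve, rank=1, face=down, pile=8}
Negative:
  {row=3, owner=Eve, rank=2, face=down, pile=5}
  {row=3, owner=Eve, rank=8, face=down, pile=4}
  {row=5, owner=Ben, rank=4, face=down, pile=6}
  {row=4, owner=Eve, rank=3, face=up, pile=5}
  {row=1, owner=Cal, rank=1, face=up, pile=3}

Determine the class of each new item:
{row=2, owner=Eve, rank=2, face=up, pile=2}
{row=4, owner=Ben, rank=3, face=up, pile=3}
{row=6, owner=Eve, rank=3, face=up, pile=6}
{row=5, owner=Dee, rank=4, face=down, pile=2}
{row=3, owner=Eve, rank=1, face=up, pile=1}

Rule: rank ≤ 3 AND pile ≥ 6. This holds for each 'Positive' example and fails for each 'Negative' one.

Negative, Negative, Positive, Negative, Negative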